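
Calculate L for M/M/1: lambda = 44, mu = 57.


rho = 44/57; L = rho/(1-rho) = 3.38

3.38


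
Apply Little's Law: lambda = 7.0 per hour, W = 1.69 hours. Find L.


L = lambda * W = 7.0 * 1.69 = 11.83

11.83


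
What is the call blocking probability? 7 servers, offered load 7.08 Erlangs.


B(N,A) = (A^N/N!) / sum(A^k/k!, k=0..N) with N=7, A=7.08 = 0.2538

0.2538


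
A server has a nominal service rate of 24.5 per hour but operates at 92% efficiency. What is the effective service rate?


Effective rate = mu * efficiency = 24.5 * 0.92 = 22.54 per hour

22.54 per hour


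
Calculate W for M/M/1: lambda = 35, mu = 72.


W = 1/(mu - lambda) = 1/(72 - 35) = 0.027 hours

0.027 hours


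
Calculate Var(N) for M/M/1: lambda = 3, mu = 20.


rho = 3/20; Var(N) = rho/(1-rho)^2 = 0.21

0.21


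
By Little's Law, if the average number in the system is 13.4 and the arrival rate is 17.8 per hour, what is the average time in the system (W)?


W = L / lambda = 13.4 / 17.8 = 0.7528 hours

0.7528 hours


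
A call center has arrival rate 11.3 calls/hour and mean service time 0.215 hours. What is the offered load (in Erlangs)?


Offered load a = lambda * E[S] = 11.3 * 0.215 = 2.43 Erlangs

2.43 Erlangs


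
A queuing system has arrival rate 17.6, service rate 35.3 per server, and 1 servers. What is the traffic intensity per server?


rho = lambda / (c * mu) = 17.6 / (1 * 35.3) = 0.4986

0.4986


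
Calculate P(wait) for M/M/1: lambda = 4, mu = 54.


P(wait) = rho = lambda/mu = 4/54 = 0.0741

0.0741


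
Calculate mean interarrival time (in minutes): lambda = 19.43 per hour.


Mean interarrival time = 60/lambda = 60/19.43 = 3.09 minutes

3.09 minutes


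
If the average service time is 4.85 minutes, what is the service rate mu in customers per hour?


mu = 60 / avg_service_time = 60 / 4.85 = 12.37 per hour

12.37 per hour


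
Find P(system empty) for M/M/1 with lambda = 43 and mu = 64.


P0 = 1 - rho = 1 - 43/64 = 0.3281

0.3281


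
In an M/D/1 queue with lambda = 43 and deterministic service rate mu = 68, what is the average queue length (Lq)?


M/D/1: Lq = rho^2 / (2*(1-rho)) where rho = 43/68; Lq = 0.54

0.54


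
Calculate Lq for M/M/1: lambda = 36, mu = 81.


rho = 36/81; Lq = rho^2/(1-rho) = 0.36

0.36


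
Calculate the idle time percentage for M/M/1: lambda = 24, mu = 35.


Idle fraction = (1 - rho) * 100 = (1 - 24/35) * 100 = 31.4%

31.4%


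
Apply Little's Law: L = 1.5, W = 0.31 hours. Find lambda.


lambda = L / W = 1.5 / 0.31 = 4.84 per hour

4.84 per hour


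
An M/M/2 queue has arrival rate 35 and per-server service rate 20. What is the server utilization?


rho = lambda/(c*mu) = 35/(2*20) = 0.875

0.875


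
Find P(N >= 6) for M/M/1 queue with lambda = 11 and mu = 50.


P(N >= 6) = rho^6 = (11/50)^6 = 0.0001

0.0001


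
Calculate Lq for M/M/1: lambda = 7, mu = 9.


rho = 7/9; Lq = rho^2/(1-rho) = 2.72

2.72


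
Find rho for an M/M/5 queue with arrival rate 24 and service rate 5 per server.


rho = lambda/(c*mu) = 24/(5*5) = 0.96

0.96


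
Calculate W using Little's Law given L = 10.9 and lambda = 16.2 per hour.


W = L / lambda = 10.9 / 16.2 = 0.6728 hours

0.6728 hours


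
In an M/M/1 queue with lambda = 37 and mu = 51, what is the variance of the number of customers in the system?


rho = 37/51; Var(N) = rho/(1-rho)^2 = 9.63

9.63


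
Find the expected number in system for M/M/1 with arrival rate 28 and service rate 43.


rho = 28/43; L = rho/(1-rho) = 1.87

1.87


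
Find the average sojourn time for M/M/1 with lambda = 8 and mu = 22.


W = 1/(mu - lambda) = 1/(22 - 8) = 0.0714 hours

0.0714 hours


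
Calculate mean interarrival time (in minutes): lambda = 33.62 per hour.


Mean interarrival time = 60/lambda = 60/33.62 = 1.78 minutes

1.78 minutes


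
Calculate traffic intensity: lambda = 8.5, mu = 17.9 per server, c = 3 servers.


rho = lambda / (c * mu) = 8.5 / (3 * 17.9) = 0.1583

0.1583


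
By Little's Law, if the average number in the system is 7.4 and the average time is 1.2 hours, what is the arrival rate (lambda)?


lambda = L / W = 7.4 / 1.2 = 6.17 per hour

6.17 per hour


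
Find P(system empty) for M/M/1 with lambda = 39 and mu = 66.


P0 = 1 - rho = 1 - 39/66 = 0.4091

0.4091


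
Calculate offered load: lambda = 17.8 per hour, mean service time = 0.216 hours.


Offered load a = lambda * E[S] = 17.8 * 0.216 = 3.84 Erlangs

3.84 Erlangs


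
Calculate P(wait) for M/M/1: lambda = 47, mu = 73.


P(wait) = rho = lambda/mu = 47/73 = 0.6438

0.6438


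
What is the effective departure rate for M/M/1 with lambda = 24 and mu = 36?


For a stable queue (lambda < mu), throughput = lambda = 24 per hour

24 per hour


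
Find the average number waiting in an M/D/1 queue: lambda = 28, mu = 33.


M/D/1: Lq = rho^2 / (2*(1-rho)) where rho = 28/33; Lq = 2.38

2.38


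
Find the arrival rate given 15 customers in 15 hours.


lambda = total arrivals / time = 15 / 15 = 1.0 per hour

1.0 per hour


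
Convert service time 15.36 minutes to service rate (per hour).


mu = 60 / avg_service_time = 60 / 15.36 = 3.91 per hour

3.91 per hour


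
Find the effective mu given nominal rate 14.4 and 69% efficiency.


Effective rate = mu * efficiency = 14.4 * 0.69 = 9.94 per hour

9.94 per hour


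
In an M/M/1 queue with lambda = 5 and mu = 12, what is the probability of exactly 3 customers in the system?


rho = 5/12; P(n) = (1-rho)*rho^n = (1-5/12)*(5/12)^3 = 0.0422

0.0422


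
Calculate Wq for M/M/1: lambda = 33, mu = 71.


rho = 33/71; Wq = rho/(mu - lambda) = 0.0122 hours

0.0122 hours


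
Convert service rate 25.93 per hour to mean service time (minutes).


Mean service time = 60/mu = 60/25.93 = 2.31 minutes

2.31 minutes


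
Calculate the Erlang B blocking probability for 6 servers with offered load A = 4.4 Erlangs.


B(N,A) = (A^N/N!) / sum(A^k/k!, k=0..N) with N=6, A=4.4 = 0.1467

0.1467


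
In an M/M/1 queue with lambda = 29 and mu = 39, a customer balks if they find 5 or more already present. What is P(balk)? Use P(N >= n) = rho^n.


P(N >= 5) = rho^5 = (29/39)^5 = 0.2273

0.2273


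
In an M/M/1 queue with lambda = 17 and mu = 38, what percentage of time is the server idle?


Idle fraction = (1 - rho) * 100 = (1 - 17/38) * 100 = 55.3%

55.3%


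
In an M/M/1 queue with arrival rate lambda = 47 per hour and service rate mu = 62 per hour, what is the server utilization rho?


rho = lambda/mu = 47/62 = 0.7581

0.7581


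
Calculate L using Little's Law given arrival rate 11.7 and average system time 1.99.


L = lambda * W = 11.7 * 1.99 = 23.28

23.28


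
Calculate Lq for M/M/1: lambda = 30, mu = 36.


rho = 30/36; Lq = rho^2/(1-rho) = 4.17

4.17


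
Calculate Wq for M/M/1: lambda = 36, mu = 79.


rho = 36/79; Wq = rho/(mu - lambda) = 0.0106 hours

0.0106 hours


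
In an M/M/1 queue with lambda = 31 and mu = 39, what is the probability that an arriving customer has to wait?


P(wait) = rho = lambda/mu = 31/39 = 0.7949

0.7949


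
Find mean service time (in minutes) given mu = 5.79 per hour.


Mean service time = 60/mu = 60/5.79 = 10.36 minutes

10.36 minutes


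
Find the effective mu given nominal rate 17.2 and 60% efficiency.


Effective rate = mu * efficiency = 17.2 * 0.6 = 10.32 per hour

10.32 per hour


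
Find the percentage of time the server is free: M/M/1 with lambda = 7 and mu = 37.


Idle fraction = (1 - rho) * 100 = (1 - 7/37) * 100 = 81.1%

81.1%


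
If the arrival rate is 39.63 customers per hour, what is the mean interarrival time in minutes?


Mean interarrival time = 60/lambda = 60/39.63 = 1.51 minutes

1.51 minutes


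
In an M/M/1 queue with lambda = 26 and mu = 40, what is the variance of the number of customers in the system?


rho = 26/40; Var(N) = rho/(1-rho)^2 = 5.31

5.31


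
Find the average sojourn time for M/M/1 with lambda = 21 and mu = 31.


W = 1/(mu - lambda) = 1/(31 - 21) = 0.1 hours

0.1 hours


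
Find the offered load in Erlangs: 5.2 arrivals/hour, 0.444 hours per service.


Offered load a = lambda * E[S] = 5.2 * 0.444 = 2.31 Erlangs

2.31 Erlangs


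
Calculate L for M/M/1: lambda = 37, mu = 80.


rho = 37/80; L = rho/(1-rho) = 0.86

0.86


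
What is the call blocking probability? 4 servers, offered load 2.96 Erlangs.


B(N,A) = (A^N/N!) / sum(A^k/k!, k=0..N) with N=4, A=2.96 = 0.2017

0.2017


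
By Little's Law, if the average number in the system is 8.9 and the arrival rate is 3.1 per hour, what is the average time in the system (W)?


W = L / lambda = 8.9 / 3.1 = 2.871 hours

2.871 hours


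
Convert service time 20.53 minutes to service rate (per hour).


mu = 60 / avg_service_time = 60 / 20.53 = 2.92 per hour

2.92 per hour


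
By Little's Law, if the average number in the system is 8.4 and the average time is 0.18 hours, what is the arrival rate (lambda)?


lambda = L / W = 8.4 / 0.18 = 46.67 per hour

46.67 per hour


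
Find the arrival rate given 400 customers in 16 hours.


lambda = total arrivals / time = 400 / 16 = 25.0 per hour

25.0 per hour


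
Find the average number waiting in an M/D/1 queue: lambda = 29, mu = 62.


M/D/1: Lq = rho^2 / (2*(1-rho)) where rho = 29/62; Lq = 0.21

0.21


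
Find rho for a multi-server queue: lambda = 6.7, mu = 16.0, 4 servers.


rho = lambda / (c * mu) = 6.7 / (4 * 16.0) = 0.1047

0.1047


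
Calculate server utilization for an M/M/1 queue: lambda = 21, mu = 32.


rho = lambda/mu = 21/32 = 0.6563

0.6563


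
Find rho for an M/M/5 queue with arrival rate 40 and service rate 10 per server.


rho = lambda/(c*mu) = 40/(5*10) = 0.8

0.8


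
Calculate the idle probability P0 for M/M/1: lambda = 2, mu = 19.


P0 = 1 - rho = 1 - 2/19 = 0.8947

0.8947


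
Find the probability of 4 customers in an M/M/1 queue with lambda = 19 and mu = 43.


rho = 19/43; P(n) = (1-rho)*rho^n = (1-19/43)*(19/43)^4 = 0.0213

0.0213


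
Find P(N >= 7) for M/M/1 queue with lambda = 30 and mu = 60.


P(N >= 7) = rho^7 = (30/60)^7 = 0.0078

0.0078


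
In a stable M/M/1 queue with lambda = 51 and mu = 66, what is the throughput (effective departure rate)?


For a stable queue (lambda < mu), throughput = lambda = 51 per hour

51 per hour


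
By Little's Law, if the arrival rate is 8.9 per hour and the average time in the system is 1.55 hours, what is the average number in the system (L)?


L = lambda * W = 8.9 * 1.55 = 13.8

13.8


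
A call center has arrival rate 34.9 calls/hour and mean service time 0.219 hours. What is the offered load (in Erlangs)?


Offered load a = lambda * E[S] = 34.9 * 0.219 = 7.64 Erlangs

7.64 Erlangs


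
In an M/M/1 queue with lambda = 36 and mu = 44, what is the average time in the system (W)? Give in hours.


W = 1/(mu - lambda) = 1/(44 - 36) = 0.125 hours

0.125 hours


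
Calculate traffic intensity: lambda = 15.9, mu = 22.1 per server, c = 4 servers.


rho = lambda / (c * mu) = 15.9 / (4 * 22.1) = 0.1799

0.1799


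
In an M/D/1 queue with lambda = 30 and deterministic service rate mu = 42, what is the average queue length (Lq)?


M/D/1: Lq = rho^2 / (2*(1-rho)) where rho = 30/42; Lq = 0.89

0.89


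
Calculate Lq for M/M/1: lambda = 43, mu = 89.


rho = 43/89; Lq = rho^2/(1-rho) = 0.45

0.45


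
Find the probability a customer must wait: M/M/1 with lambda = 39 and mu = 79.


P(wait) = rho = lambda/mu = 39/79 = 0.4937

0.4937


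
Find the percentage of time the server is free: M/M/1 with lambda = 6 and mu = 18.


Idle fraction = (1 - rho) * 100 = (1 - 6/18) * 100 = 66.7%

66.7%


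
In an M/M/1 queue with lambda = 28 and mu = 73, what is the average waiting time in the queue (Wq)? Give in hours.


rho = 28/73; Wq = rho/(mu - lambda) = 0.0085 hours

0.0085 hours


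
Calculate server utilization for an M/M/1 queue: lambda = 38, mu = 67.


rho = lambda/mu = 38/67 = 0.5672

0.5672


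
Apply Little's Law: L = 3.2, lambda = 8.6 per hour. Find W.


W = L / lambda = 3.2 / 8.6 = 0.3721 hours

0.3721 hours


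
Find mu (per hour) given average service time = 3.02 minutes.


mu = 60 / avg_service_time = 60 / 3.02 = 19.87 per hour

19.87 per hour


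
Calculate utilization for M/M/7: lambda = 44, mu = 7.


rho = lambda/(c*mu) = 44/(7*7) = 0.898

0.898


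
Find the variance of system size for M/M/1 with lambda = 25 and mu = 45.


rho = 25/45; Var(N) = rho/(1-rho)^2 = 2.81

2.81


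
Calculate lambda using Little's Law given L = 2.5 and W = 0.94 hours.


lambda = L / W = 2.5 / 0.94 = 2.66 per hour

2.66 per hour


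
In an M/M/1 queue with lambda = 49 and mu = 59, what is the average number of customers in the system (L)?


rho = 49/59; L = rho/(1-rho) = 4.9

4.9


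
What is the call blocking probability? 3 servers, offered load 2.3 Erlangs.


B(N,A) = (A^N/N!) / sum(A^k/k!, k=0..N) with N=3, A=2.3 = 0.2543

0.2543


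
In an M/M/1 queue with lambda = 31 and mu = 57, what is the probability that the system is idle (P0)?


P0 = 1 - rho = 1 - 31/57 = 0.4561

0.4561


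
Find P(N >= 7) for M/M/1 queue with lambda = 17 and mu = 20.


P(N >= 7) = rho^7 = (17/20)^7 = 0.3206

0.3206


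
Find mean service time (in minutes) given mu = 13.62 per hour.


Mean service time = 60/mu = 60/13.62 = 4.41 minutes

4.41 minutes


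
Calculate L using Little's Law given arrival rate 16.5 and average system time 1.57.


L = lambda * W = 16.5 * 1.57 = 25.91

25.91


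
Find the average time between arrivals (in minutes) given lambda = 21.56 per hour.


Mean interarrival time = 60/lambda = 60/21.56 = 2.78 minutes

2.78 minutes


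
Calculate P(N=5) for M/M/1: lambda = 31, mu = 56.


rho = 31/56; P(n) = (1-rho)*rho^n = (1-31/56)*(31/56)^5 = 0.0232

0.0232


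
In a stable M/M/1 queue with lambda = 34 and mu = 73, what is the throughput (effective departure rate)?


For a stable queue (lambda < mu), throughput = lambda = 34 per hour

34 per hour


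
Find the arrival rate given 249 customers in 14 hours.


lambda = total arrivals / time = 249 / 14 = 17.79 per hour

17.79 per hour


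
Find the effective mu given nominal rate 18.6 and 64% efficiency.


Effective rate = mu * efficiency = 18.6 * 0.64 = 11.9 per hour

11.9 per hour


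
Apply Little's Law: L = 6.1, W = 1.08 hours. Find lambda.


lambda = L / W = 6.1 / 1.08 = 5.65 per hour

5.65 per hour


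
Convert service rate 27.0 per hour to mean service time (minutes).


Mean service time = 60/mu = 60/27.0 = 2.22 minutes

2.22 minutes


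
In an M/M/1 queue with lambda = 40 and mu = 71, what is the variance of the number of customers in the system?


rho = 40/71; Var(N) = rho/(1-rho)^2 = 2.96

2.96


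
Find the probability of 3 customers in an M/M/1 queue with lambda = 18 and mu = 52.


rho = 18/52; P(n) = (1-rho)*rho^n = (1-18/52)*(18/52)^3 = 0.0271

0.0271


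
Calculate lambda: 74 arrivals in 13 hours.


lambda = total arrivals / time = 74 / 13 = 5.69 per hour

5.69 per hour


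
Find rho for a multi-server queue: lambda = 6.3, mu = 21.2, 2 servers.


rho = lambda / (c * mu) = 6.3 / (2 * 21.2) = 0.1486

0.1486


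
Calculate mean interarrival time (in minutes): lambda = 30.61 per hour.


Mean interarrival time = 60/lambda = 60/30.61 = 1.96 minutes

1.96 minutes


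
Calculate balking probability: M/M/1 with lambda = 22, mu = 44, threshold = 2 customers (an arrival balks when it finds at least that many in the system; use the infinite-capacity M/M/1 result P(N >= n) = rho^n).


P(N >= 2) = rho^2 = (22/44)^2 = 0.25

0.25


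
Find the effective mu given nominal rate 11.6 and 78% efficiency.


Effective rate = mu * efficiency = 11.6 * 0.78 = 9.05 per hour

9.05 per hour


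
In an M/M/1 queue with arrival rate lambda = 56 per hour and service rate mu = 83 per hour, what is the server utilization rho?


rho = lambda/mu = 56/83 = 0.6747

0.6747


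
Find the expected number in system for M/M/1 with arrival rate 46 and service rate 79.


rho = 46/79; L = rho/(1-rho) = 1.39

1.39


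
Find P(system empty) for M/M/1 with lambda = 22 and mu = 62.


P0 = 1 - rho = 1 - 22/62 = 0.6452

0.6452


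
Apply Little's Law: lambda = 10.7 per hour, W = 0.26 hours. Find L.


L = lambda * W = 10.7 * 0.26 = 2.78

2.78


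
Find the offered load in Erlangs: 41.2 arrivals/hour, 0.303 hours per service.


Offered load a = lambda * E[S] = 41.2 * 0.303 = 12.48 Erlangs

12.48 Erlangs


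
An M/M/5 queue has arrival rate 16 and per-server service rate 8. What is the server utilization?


rho = lambda/(c*mu) = 16/(5*8) = 0.4

0.4


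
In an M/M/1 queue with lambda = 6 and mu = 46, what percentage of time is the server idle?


Idle fraction = (1 - rho) * 100 = (1 - 6/46) * 100 = 87.0%

87.0%


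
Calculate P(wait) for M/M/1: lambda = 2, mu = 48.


P(wait) = rho = lambda/mu = 2/48 = 0.0417

0.0417


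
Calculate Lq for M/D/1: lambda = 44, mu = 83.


M/D/1: Lq = rho^2 / (2*(1-rho)) where rho = 44/83; Lq = 0.3

0.3


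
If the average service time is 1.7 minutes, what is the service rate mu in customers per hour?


mu = 60 / avg_service_time = 60 / 1.7 = 35.29 per hour

35.29 per hour


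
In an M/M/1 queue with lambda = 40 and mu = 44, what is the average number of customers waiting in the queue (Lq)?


rho = 40/44; Lq = rho^2/(1-rho) = 9.09

9.09


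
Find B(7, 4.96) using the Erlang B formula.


B(N,A) = (A^N/N!) / sum(A^k/k!, k=0..N) with N=7, A=4.96 = 0.118

0.118


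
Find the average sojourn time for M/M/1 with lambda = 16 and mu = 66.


W = 1/(mu - lambda) = 1/(66 - 16) = 0.02 hours

0.02 hours


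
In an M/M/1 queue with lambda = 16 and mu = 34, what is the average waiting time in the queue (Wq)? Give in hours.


rho = 16/34; Wq = rho/(mu - lambda) = 0.0261 hours

0.0261 hours


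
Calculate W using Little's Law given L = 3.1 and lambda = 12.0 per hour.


W = L / lambda = 3.1 / 12.0 = 0.2583 hours

0.2583 hours


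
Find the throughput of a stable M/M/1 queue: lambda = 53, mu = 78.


For a stable queue (lambda < mu), throughput = lambda = 53 per hour

53 per hour


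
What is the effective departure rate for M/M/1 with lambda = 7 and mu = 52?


For a stable queue (lambda < mu), throughput = lambda = 7 per hour

7 per hour


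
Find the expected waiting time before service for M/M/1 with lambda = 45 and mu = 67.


rho = 45/67; Wq = rho/(mu - lambda) = 0.0305 hours

0.0305 hours


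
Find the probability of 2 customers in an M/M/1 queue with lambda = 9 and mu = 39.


rho = 9/39; P(n) = (1-rho)*rho^n = (1-9/39)*(9/39)^2 = 0.041

0.041


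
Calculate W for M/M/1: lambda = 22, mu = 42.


W = 1/(mu - lambda) = 1/(42 - 22) = 0.05 hours

0.05 hours


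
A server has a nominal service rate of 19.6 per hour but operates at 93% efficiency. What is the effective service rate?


Effective rate = mu * efficiency = 19.6 * 0.93 = 18.23 per hour

18.23 per hour


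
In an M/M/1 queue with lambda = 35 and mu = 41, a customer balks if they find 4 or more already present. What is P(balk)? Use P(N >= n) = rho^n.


P(N >= 4) = rho^4 = (35/41)^4 = 0.5311

0.5311


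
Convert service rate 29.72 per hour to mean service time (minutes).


Mean service time = 60/mu = 60/29.72 = 2.02 minutes

2.02 minutes


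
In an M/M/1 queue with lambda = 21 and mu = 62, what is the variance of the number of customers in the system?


rho = 21/62; Var(N) = rho/(1-rho)^2 = 0.77

0.77


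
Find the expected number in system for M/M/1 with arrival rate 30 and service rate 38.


rho = 30/38; L = rho/(1-rho) = 3.75

3.75


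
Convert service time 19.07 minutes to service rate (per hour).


mu = 60 / avg_service_time = 60 / 19.07 = 3.15 per hour

3.15 per hour


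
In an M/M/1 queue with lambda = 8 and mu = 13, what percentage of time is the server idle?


Idle fraction = (1 - rho) * 100 = (1 - 8/13) * 100 = 38.5%

38.5%


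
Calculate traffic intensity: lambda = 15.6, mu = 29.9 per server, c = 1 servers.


rho = lambda / (c * mu) = 15.6 / (1 * 29.9) = 0.5217

0.5217


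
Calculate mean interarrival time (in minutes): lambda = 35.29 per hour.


Mean interarrival time = 60/lambda = 60/35.29 = 1.7 minutes

1.7 minutes


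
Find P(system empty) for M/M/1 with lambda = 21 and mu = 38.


P0 = 1 - rho = 1 - 21/38 = 0.4474

0.4474


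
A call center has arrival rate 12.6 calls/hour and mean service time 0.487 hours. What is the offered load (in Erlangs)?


Offered load a = lambda * E[S] = 12.6 * 0.487 = 6.14 Erlangs

6.14 Erlangs


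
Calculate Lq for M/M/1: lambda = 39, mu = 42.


rho = 39/42; Lq = rho^2/(1-rho) = 12.07

12.07


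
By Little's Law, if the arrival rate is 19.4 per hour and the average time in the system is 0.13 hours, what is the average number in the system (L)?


L = lambda * W = 19.4 * 0.13 = 2.52

2.52


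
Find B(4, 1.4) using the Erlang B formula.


B(N,A) = (A^N/N!) / sum(A^k/k!, k=0..N) with N=4, A=1.4 = 0.04

0.04


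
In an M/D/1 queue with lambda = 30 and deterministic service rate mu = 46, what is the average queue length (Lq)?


M/D/1: Lq = rho^2 / (2*(1-rho)) where rho = 30/46; Lq = 0.61

0.61


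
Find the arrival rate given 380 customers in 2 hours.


lambda = total arrivals / time = 380 / 2 = 190.0 per hour

190.0 per hour


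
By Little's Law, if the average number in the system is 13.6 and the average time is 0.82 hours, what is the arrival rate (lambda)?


lambda = L / W = 13.6 / 0.82 = 16.59 per hour

16.59 per hour


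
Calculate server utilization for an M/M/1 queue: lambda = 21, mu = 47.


rho = lambda/mu = 21/47 = 0.4468

0.4468


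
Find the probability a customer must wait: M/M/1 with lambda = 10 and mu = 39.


P(wait) = rho = lambda/mu = 10/39 = 0.2564

0.2564


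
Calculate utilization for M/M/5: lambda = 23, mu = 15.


rho = lambda/(c*mu) = 23/(5*15) = 0.3067

0.3067


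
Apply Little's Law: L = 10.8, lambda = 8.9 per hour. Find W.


W = L / lambda = 10.8 / 8.9 = 1.2135 hours

1.2135 hours


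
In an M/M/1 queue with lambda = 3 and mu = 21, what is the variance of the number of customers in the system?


rho = 3/21; Var(N) = rho/(1-rho)^2 = 0.19

0.19


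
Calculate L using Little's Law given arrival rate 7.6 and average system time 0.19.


L = lambda * W = 7.6 * 0.19 = 1.44

1.44


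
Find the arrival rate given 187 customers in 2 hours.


lambda = total arrivals / time = 187 / 2 = 93.5 per hour

93.5 per hour


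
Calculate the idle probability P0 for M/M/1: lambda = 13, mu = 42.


P0 = 1 - rho = 1 - 13/42 = 0.6905

0.6905


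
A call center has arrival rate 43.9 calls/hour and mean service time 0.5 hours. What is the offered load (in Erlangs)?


Offered load a = lambda * E[S] = 43.9 * 0.5 = 21.95 Erlangs

21.95 Erlangs


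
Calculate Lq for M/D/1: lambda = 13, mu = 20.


M/D/1: Lq = rho^2 / (2*(1-rho)) where rho = 13/20; Lq = 0.6

0.6


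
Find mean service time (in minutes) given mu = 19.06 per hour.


Mean service time = 60/mu = 60/19.06 = 3.15 minutes

3.15 minutes


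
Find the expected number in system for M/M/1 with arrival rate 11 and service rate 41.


rho = 11/41; L = rho/(1-rho) = 0.37

0.37


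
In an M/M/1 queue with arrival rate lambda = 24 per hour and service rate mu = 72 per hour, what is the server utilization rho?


rho = lambda/mu = 24/72 = 0.3333

0.3333


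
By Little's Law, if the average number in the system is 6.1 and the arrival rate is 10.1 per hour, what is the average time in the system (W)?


W = L / lambda = 6.1 / 10.1 = 0.604 hours

0.604 hours


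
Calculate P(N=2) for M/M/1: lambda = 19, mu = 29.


rho = 19/29; P(n) = (1-rho)*rho^n = (1-19/29)*(19/29)^2 = 0.148

0.148


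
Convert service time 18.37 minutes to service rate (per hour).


mu = 60 / avg_service_time = 60 / 18.37 = 3.27 per hour

3.27 per hour


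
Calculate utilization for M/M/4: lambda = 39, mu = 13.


rho = lambda/(c*mu) = 39/(4*13) = 0.75

0.75


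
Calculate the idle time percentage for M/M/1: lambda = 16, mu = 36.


Idle fraction = (1 - rho) * 100 = (1 - 16/36) * 100 = 55.6%

55.6%


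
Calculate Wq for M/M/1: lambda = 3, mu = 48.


rho = 3/48; Wq = rho/(mu - lambda) = 0.0014 hours

0.0014 hours


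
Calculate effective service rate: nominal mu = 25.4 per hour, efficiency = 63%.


Effective rate = mu * efficiency = 25.4 * 0.63 = 16.0 per hour

16.0 per hour


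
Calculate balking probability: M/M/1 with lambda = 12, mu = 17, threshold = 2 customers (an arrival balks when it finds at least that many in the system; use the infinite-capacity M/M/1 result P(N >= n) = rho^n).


P(N >= 2) = rho^2 = (12/17)^2 = 0.4983

0.4983


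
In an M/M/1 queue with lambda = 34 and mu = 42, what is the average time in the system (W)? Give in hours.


W = 1/(mu - lambda) = 1/(42 - 34) = 0.125 hours

0.125 hours


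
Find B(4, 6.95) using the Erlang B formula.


B(N,A) = (A^N/N!) / sum(A^k/k!, k=0..N) with N=4, A=6.95 = 0.5247

0.5247


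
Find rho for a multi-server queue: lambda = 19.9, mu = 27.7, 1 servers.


rho = lambda / (c * mu) = 19.9 / (1 * 27.7) = 0.7184

0.7184


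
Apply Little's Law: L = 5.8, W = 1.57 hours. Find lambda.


lambda = L / W = 5.8 / 1.57 = 3.69 per hour

3.69 per hour


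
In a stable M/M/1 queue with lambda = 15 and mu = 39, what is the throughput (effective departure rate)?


For a stable queue (lambda < mu), throughput = lambda = 15 per hour

15 per hour


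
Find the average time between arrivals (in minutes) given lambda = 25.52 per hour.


Mean interarrival time = 60/lambda = 60/25.52 = 2.35 minutes

2.35 minutes


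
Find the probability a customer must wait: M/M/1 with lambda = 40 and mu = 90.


P(wait) = rho = lambda/mu = 40/90 = 0.4444

0.4444


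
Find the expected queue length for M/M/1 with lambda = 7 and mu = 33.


rho = 7/33; Lq = rho^2/(1-rho) = 0.06

0.06


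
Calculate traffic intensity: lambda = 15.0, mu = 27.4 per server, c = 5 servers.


rho = lambda / (c * mu) = 15.0 / (5 * 27.4) = 0.1095

0.1095


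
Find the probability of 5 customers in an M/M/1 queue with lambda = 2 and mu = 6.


rho = 2/6; P(n) = (1-rho)*rho^n = (1-2/6)*(2/6)^5 = 0.0027

0.0027


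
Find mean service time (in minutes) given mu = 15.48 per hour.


Mean service time = 60/mu = 60/15.48 = 3.88 minutes

3.88 minutes


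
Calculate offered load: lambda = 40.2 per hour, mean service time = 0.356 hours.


Offered load a = lambda * E[S] = 40.2 * 0.356 = 14.31 Erlangs

14.31 Erlangs


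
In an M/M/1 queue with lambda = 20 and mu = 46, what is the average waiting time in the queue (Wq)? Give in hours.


rho = 20/46; Wq = rho/(mu - lambda) = 0.0167 hours

0.0167 hours


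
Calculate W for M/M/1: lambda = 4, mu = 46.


W = 1/(mu - lambda) = 1/(46 - 4) = 0.0238 hours

0.0238 hours


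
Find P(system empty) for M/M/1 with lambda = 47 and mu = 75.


P0 = 1 - rho = 1 - 47/75 = 0.3733

0.3733


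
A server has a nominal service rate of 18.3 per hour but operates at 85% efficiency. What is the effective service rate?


Effective rate = mu * efficiency = 18.3 * 0.85 = 15.56 per hour

15.56 per hour


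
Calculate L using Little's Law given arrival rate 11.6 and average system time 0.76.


L = lambda * W = 11.6 * 0.76 = 8.82

8.82


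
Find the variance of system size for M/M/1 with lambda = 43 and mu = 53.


rho = 43/53; Var(N) = rho/(1-rho)^2 = 22.79

22.79


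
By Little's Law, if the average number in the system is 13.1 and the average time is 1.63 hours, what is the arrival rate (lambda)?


lambda = L / W = 13.1 / 1.63 = 8.04 per hour

8.04 per hour


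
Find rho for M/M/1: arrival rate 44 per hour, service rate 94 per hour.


rho = lambda/mu = 44/94 = 0.4681

0.4681


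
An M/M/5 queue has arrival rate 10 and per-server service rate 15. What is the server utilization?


rho = lambda/(c*mu) = 10/(5*15) = 0.1333

0.1333


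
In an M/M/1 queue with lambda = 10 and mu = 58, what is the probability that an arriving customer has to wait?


P(wait) = rho = lambda/mu = 10/58 = 0.1724

0.1724


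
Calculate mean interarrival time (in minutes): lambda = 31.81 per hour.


Mean interarrival time = 60/lambda = 60/31.81 = 1.89 minutes

1.89 minutes


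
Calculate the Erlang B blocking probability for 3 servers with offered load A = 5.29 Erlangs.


B(N,A) = (A^N/N!) / sum(A^k/k!, k=0..N) with N=3, A=5.29 = 0.5488

0.5488


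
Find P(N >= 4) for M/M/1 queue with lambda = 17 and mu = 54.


P(N >= 4) = rho^4 = (17/54)^4 = 0.0098

0.0098


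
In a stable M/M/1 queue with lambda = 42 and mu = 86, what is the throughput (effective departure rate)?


For a stable queue (lambda < mu), throughput = lambda = 42 per hour

42 per hour


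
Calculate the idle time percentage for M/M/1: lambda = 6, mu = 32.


Idle fraction = (1 - rho) * 100 = (1 - 6/32) * 100 = 81.3%

81.3%


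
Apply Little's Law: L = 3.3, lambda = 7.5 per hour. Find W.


W = L / lambda = 3.3 / 7.5 = 0.44 hours

0.44 hours


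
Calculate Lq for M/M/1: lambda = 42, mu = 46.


rho = 42/46; Lq = rho^2/(1-rho) = 9.59

9.59


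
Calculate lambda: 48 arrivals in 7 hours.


lambda = total arrivals / time = 48 / 7 = 6.86 per hour

6.86 per hour


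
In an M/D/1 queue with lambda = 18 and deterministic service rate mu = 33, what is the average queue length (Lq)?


M/D/1: Lq = rho^2 / (2*(1-rho)) where rho = 18/33; Lq = 0.33

0.33


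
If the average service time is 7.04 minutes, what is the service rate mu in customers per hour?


mu = 60 / avg_service_time = 60 / 7.04 = 8.52 per hour

8.52 per hour


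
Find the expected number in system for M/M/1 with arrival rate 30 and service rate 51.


rho = 30/51; L = rho/(1-rho) = 1.43

1.43


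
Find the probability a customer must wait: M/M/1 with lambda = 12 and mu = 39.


P(wait) = rho = lambda/mu = 12/39 = 0.3077

0.3077


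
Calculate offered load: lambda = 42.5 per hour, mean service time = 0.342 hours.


Offered load a = lambda * E[S] = 42.5 * 0.342 = 14.54 Erlangs

14.54 Erlangs


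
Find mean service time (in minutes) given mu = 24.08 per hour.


Mean service time = 60/mu = 60/24.08 = 2.49 minutes

2.49 minutes


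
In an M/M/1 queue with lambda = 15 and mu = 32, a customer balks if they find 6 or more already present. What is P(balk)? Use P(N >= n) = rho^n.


P(N >= 6) = rho^6 = (15/32)^6 = 0.0106

0.0106


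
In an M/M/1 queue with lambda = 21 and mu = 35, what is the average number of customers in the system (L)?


rho = 21/35; L = rho/(1-rho) = 1.5

1.5


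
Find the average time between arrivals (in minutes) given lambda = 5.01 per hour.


Mean interarrival time = 60/lambda = 60/5.01 = 11.98 minutes

11.98 minutes


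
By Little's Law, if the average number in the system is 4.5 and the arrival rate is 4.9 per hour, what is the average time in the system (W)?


W = L / lambda = 4.5 / 4.9 = 0.9184 hours

0.9184 hours


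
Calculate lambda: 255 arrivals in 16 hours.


lambda = total arrivals / time = 255 / 16 = 15.94 per hour

15.94 per hour


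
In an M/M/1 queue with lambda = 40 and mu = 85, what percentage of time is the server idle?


Idle fraction = (1 - rho) * 100 = (1 - 40/85) * 100 = 52.9%

52.9%


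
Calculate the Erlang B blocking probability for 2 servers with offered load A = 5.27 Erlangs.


B(N,A) = (A^N/N!) / sum(A^k/k!, k=0..N) with N=2, A=5.27 = 0.6889

0.6889


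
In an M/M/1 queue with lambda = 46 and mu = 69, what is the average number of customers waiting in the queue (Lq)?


rho = 46/69; Lq = rho^2/(1-rho) = 1.33

1.33


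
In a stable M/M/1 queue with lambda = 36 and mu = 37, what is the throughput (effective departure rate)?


For a stable queue (lambda < mu), throughput = lambda = 36 per hour

36 per hour


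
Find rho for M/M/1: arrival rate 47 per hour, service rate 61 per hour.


rho = lambda/mu = 47/61 = 0.7705

0.7705


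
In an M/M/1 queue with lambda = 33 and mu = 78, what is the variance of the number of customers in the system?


rho = 33/78; Var(N) = rho/(1-rho)^2 = 1.27

1.27


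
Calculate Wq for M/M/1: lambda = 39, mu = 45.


rho = 39/45; Wq = rho/(mu - lambda) = 0.1444 hours

0.1444 hours


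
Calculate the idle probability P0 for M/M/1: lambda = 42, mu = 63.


P0 = 1 - rho = 1 - 42/63 = 0.3333

0.3333


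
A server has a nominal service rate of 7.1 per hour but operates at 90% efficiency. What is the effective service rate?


Effective rate = mu * efficiency = 7.1 * 0.9 = 6.39 per hour

6.39 per hour


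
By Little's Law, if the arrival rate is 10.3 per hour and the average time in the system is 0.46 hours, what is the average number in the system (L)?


L = lambda * W = 10.3 * 0.46 = 4.74

4.74


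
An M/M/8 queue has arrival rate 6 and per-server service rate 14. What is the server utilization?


rho = lambda/(c*mu) = 6/(8*14) = 0.0536

0.0536


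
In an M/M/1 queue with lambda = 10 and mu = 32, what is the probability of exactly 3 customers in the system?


rho = 10/32; P(n) = (1-rho)*rho^n = (1-10/32)*(10/32)^3 = 0.021

0.021


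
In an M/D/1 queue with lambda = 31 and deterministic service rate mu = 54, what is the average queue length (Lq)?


M/D/1: Lq = rho^2 / (2*(1-rho)) where rho = 31/54; Lq = 0.39

0.39


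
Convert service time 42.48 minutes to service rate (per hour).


mu = 60 / avg_service_time = 60 / 42.48 = 1.41 per hour

1.41 per hour


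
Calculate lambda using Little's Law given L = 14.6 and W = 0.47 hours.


lambda = L / W = 14.6 / 0.47 = 31.06 per hour

31.06 per hour


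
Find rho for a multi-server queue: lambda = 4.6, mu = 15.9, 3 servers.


rho = lambda / (c * mu) = 4.6 / (3 * 15.9) = 0.0964

0.0964


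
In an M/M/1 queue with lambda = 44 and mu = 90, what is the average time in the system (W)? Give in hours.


W = 1/(mu - lambda) = 1/(90 - 44) = 0.0217 hours

0.0217 hours


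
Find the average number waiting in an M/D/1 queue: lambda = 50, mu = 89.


M/D/1: Lq = rho^2 / (2*(1-rho)) where rho = 50/89; Lq = 0.36

0.36


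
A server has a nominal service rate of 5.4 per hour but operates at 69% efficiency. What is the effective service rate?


Effective rate = mu * efficiency = 5.4 * 0.69 = 3.73 per hour

3.73 per hour


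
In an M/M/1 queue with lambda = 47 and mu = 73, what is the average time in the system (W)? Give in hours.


W = 1/(mu - lambda) = 1/(73 - 47) = 0.0385 hours

0.0385 hours


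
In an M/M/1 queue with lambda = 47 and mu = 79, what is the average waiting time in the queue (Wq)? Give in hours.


rho = 47/79; Wq = rho/(mu - lambda) = 0.0186 hours

0.0186 hours


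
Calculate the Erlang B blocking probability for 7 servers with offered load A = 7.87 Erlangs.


B(N,A) = (A^N/N!) / sum(A^k/k!, k=0..N) with N=7, A=7.87 = 0.3008

0.3008


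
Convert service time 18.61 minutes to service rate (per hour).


mu = 60 / avg_service_time = 60 / 18.61 = 3.22 per hour

3.22 per hour


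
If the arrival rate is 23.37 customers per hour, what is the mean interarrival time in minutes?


Mean interarrival time = 60/lambda = 60/23.37 = 2.57 minutes

2.57 minutes


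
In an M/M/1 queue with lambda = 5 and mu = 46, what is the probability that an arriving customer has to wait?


P(wait) = rho = lambda/mu = 5/46 = 0.1087

0.1087


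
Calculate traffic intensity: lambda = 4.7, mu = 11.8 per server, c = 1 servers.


rho = lambda / (c * mu) = 4.7 / (1 * 11.8) = 0.3983

0.3983


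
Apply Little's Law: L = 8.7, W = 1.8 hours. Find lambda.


lambda = L / W = 8.7 / 1.8 = 4.83 per hour

4.83 per hour


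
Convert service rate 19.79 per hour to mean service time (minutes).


Mean service time = 60/mu = 60/19.79 = 3.03 minutes

3.03 minutes


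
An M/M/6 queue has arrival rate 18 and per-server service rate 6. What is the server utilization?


rho = lambda/(c*mu) = 18/(6*6) = 0.5

0.5


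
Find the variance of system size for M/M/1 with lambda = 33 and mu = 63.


rho = 33/63; Var(N) = rho/(1-rho)^2 = 2.31

2.31


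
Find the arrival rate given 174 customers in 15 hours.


lambda = total arrivals / time = 174 / 15 = 11.6 per hour

11.6 per hour


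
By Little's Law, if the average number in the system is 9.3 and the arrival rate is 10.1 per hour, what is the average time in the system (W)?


W = L / lambda = 9.3 / 10.1 = 0.9208 hours

0.9208 hours


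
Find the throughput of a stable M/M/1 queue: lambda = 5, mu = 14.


For a stable queue (lambda < mu), throughput = lambda = 5 per hour

5 per hour


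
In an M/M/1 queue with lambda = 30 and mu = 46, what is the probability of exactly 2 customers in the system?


rho = 30/46; P(n) = (1-rho)*rho^n = (1-30/46)*(30/46)^2 = 0.1479

0.1479


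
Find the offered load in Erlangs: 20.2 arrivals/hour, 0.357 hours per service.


Offered load a = lambda * E[S] = 20.2 * 0.357 = 7.21 Erlangs

7.21 Erlangs


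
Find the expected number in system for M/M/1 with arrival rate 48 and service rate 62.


rho = 48/62; L = rho/(1-rho) = 3.43

3.43


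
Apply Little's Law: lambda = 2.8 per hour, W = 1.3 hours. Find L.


L = lambda * W = 2.8 * 1.3 = 3.64

3.64


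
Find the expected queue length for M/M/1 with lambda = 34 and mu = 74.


rho = 34/74; Lq = rho^2/(1-rho) = 0.39

0.39


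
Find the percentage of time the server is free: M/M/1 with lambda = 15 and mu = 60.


Idle fraction = (1 - rho) * 100 = (1 - 15/60) * 100 = 75.0%

75.0%


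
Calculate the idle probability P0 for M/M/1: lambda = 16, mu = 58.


P0 = 1 - rho = 1 - 16/58 = 0.7241

0.7241


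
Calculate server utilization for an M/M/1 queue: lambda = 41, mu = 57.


rho = lambda/mu = 41/57 = 0.7193

0.7193


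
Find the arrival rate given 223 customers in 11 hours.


lambda = total arrivals / time = 223 / 11 = 20.27 per hour

20.27 per hour


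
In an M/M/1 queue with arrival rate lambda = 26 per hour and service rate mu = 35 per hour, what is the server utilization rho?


rho = lambda/mu = 26/35 = 0.7429

0.7429


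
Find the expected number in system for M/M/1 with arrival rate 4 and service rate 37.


rho = 4/37; L = rho/(1-rho) = 0.12

0.12


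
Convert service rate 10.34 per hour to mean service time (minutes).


Mean service time = 60/mu = 60/10.34 = 5.8 minutes

5.8 minutes


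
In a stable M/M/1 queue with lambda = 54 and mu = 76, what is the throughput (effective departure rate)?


For a stable queue (lambda < mu), throughput = lambda = 54 per hour

54 per hour


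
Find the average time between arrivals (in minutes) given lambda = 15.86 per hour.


Mean interarrival time = 60/lambda = 60/15.86 = 3.78 minutes

3.78 minutes


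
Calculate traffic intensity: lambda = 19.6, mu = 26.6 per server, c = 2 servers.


rho = lambda / (c * mu) = 19.6 / (2 * 26.6) = 0.3684

0.3684


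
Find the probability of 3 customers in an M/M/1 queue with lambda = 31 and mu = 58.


rho = 31/58; P(n) = (1-rho)*rho^n = (1-31/58)*(31/58)^3 = 0.0711

0.0711
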